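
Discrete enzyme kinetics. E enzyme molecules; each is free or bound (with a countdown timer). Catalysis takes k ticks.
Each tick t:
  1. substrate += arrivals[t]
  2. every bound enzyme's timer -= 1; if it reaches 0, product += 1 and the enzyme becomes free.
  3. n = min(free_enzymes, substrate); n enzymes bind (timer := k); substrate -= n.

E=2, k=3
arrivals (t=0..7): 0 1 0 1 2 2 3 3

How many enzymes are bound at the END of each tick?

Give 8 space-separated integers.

t=0: arr=0 -> substrate=0 bound=0 product=0
t=1: arr=1 -> substrate=0 bound=1 product=0
t=2: arr=0 -> substrate=0 bound=1 product=0
t=3: arr=1 -> substrate=0 bound=2 product=0
t=4: arr=2 -> substrate=1 bound=2 product=1
t=5: arr=2 -> substrate=3 bound=2 product=1
t=6: arr=3 -> substrate=5 bound=2 product=2
t=7: arr=3 -> substrate=7 bound=2 product=3

Answer: 0 1 1 2 2 2 2 2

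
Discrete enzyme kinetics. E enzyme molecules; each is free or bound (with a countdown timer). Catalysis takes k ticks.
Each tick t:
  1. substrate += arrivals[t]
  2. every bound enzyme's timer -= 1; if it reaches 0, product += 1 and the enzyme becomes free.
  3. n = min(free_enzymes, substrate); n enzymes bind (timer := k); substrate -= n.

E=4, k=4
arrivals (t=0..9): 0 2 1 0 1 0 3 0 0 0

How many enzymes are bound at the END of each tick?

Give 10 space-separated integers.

Answer: 0 2 3 3 4 2 4 4 3 3

Derivation:
t=0: arr=0 -> substrate=0 bound=0 product=0
t=1: arr=2 -> substrate=0 bound=2 product=0
t=2: arr=1 -> substrate=0 bound=3 product=0
t=3: arr=0 -> substrate=0 bound=3 product=0
t=4: arr=1 -> substrate=0 bound=4 product=0
t=5: arr=0 -> substrate=0 bound=2 product=2
t=6: arr=3 -> substrate=0 bound=4 product=3
t=7: arr=0 -> substrate=0 bound=4 product=3
t=8: arr=0 -> substrate=0 bound=3 product=4
t=9: arr=0 -> substrate=0 bound=3 product=4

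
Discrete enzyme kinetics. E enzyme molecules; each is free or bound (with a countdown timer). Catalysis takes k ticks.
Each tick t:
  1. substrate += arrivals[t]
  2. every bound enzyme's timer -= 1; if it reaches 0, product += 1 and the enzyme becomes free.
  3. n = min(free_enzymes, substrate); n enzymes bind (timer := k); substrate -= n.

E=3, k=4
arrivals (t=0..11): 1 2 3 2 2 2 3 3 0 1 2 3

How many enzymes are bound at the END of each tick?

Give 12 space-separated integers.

t=0: arr=1 -> substrate=0 bound=1 product=0
t=1: arr=2 -> substrate=0 bound=3 product=0
t=2: arr=3 -> substrate=3 bound=3 product=0
t=3: arr=2 -> substrate=5 bound=3 product=0
t=4: arr=2 -> substrate=6 bound=3 product=1
t=5: arr=2 -> substrate=6 bound=3 product=3
t=6: arr=3 -> substrate=9 bound=3 product=3
t=7: arr=3 -> substrate=12 bound=3 product=3
t=8: arr=0 -> substrate=11 bound=3 product=4
t=9: arr=1 -> substrate=10 bound=3 product=6
t=10: arr=2 -> substrate=12 bound=3 product=6
t=11: arr=3 -> substrate=15 bound=3 product=6

Answer: 1 3 3 3 3 3 3 3 3 3 3 3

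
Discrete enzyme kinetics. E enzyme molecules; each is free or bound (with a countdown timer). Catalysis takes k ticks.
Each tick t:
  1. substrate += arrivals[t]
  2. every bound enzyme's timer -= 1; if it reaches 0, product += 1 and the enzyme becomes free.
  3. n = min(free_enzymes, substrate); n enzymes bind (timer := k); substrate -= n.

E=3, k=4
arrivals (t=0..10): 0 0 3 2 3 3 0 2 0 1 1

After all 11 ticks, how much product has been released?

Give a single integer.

t=0: arr=0 -> substrate=0 bound=0 product=0
t=1: arr=0 -> substrate=0 bound=0 product=0
t=2: arr=3 -> substrate=0 bound=3 product=0
t=3: arr=2 -> substrate=2 bound=3 product=0
t=4: arr=3 -> substrate=5 bound=3 product=0
t=5: arr=3 -> substrate=8 bound=3 product=0
t=6: arr=0 -> substrate=5 bound=3 product=3
t=7: arr=2 -> substrate=7 bound=3 product=3
t=8: arr=0 -> substrate=7 bound=3 product=3
t=9: arr=1 -> substrate=8 bound=3 product=3
t=10: arr=1 -> substrate=6 bound=3 product=6

Answer: 6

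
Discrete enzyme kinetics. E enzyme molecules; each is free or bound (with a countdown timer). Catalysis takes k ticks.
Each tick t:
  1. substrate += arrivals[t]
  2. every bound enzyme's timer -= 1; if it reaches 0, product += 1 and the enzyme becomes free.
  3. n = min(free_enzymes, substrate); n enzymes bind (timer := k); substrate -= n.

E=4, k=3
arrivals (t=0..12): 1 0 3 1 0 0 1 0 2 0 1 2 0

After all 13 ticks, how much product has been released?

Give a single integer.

t=0: arr=1 -> substrate=0 bound=1 product=0
t=1: arr=0 -> substrate=0 bound=1 product=0
t=2: arr=3 -> substrate=0 bound=4 product=0
t=3: arr=1 -> substrate=0 bound=4 product=1
t=4: arr=0 -> substrate=0 bound=4 product=1
t=5: arr=0 -> substrate=0 bound=1 product=4
t=6: arr=1 -> substrate=0 bound=1 product=5
t=7: arr=0 -> substrate=0 bound=1 product=5
t=8: arr=2 -> substrate=0 bound=3 product=5
t=9: arr=0 -> substrate=0 bound=2 product=6
t=10: arr=1 -> substrate=0 bound=3 product=6
t=11: arr=2 -> substrate=0 bound=3 product=8
t=12: arr=0 -> substrate=0 bound=3 product=8

Answer: 8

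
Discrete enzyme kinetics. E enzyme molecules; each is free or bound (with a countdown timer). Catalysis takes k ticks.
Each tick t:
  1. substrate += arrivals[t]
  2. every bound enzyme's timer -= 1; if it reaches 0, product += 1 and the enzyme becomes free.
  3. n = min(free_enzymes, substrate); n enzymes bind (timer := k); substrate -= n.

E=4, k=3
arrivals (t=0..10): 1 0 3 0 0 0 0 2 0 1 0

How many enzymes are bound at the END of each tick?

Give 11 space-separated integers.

t=0: arr=1 -> substrate=0 bound=1 product=0
t=1: arr=0 -> substrate=0 bound=1 product=0
t=2: arr=3 -> substrate=0 bound=4 product=0
t=3: arr=0 -> substrate=0 bound=3 product=1
t=4: arr=0 -> substrate=0 bound=3 product=1
t=5: arr=0 -> substrate=0 bound=0 product=4
t=6: arr=0 -> substrate=0 bound=0 product=4
t=7: arr=2 -> substrate=0 bound=2 product=4
t=8: arr=0 -> substrate=0 bound=2 product=4
t=9: arr=1 -> substrate=0 bound=3 product=4
t=10: arr=0 -> substrate=0 bound=1 product=6

Answer: 1 1 4 3 3 0 0 2 2 3 1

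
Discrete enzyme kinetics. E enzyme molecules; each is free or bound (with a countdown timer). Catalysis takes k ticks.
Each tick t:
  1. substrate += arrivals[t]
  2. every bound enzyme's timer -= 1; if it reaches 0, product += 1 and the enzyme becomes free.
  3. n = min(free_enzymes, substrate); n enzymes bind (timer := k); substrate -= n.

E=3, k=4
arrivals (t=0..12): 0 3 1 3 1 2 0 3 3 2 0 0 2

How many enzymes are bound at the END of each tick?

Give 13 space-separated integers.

Answer: 0 3 3 3 3 3 3 3 3 3 3 3 3

Derivation:
t=0: arr=0 -> substrate=0 bound=0 product=0
t=1: arr=3 -> substrate=0 bound=3 product=0
t=2: arr=1 -> substrate=1 bound=3 product=0
t=3: arr=3 -> substrate=4 bound=3 product=0
t=4: arr=1 -> substrate=5 bound=3 product=0
t=5: arr=2 -> substrate=4 bound=3 product=3
t=6: arr=0 -> substrate=4 bound=3 product=3
t=7: arr=3 -> substrate=7 bound=3 product=3
t=8: arr=3 -> substrate=10 bound=3 product=3
t=9: arr=2 -> substrate=9 bound=3 product=6
t=10: arr=0 -> substrate=9 bound=3 product=6
t=11: arr=0 -> substrate=9 bound=3 product=6
t=12: arr=2 -> substrate=11 bound=3 product=6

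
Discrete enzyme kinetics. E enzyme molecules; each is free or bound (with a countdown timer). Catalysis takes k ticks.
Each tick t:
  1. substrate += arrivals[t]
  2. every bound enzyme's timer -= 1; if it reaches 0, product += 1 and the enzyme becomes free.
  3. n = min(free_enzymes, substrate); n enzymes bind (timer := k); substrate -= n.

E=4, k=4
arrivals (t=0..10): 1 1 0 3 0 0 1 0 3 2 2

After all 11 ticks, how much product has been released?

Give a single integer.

t=0: arr=1 -> substrate=0 bound=1 product=0
t=1: arr=1 -> substrate=0 bound=2 product=0
t=2: arr=0 -> substrate=0 bound=2 product=0
t=3: arr=3 -> substrate=1 bound=4 product=0
t=4: arr=0 -> substrate=0 bound=4 product=1
t=5: arr=0 -> substrate=0 bound=3 product=2
t=6: arr=1 -> substrate=0 bound=4 product=2
t=7: arr=0 -> substrate=0 bound=2 product=4
t=8: arr=3 -> substrate=0 bound=4 product=5
t=9: arr=2 -> substrate=2 bound=4 product=5
t=10: arr=2 -> substrate=3 bound=4 product=6

Answer: 6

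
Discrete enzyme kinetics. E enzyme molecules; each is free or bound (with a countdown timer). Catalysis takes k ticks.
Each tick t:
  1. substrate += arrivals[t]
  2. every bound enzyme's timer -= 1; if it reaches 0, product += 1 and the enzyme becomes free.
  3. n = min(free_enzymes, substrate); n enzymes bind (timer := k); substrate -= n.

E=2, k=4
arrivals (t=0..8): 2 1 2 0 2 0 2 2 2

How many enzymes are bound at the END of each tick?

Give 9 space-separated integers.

Answer: 2 2 2 2 2 2 2 2 2

Derivation:
t=0: arr=2 -> substrate=0 bound=2 product=0
t=1: arr=1 -> substrate=1 bound=2 product=0
t=2: arr=2 -> substrate=3 bound=2 product=0
t=3: arr=0 -> substrate=3 bound=2 product=0
t=4: arr=2 -> substrate=3 bound=2 product=2
t=5: arr=0 -> substrate=3 bound=2 product=2
t=6: arr=2 -> substrate=5 bound=2 product=2
t=7: arr=2 -> substrate=7 bound=2 product=2
t=8: arr=2 -> substrate=7 bound=2 product=4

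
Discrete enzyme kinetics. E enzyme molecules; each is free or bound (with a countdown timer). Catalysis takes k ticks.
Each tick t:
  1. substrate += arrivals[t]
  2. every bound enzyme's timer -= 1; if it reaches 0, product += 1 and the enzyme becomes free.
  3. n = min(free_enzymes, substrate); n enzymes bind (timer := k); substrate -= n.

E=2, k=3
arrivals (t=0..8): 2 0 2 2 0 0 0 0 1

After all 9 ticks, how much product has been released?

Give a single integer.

Answer: 4

Derivation:
t=0: arr=2 -> substrate=0 bound=2 product=0
t=1: arr=0 -> substrate=0 bound=2 product=0
t=2: arr=2 -> substrate=2 bound=2 product=0
t=3: arr=2 -> substrate=2 bound=2 product=2
t=4: arr=0 -> substrate=2 bound=2 product=2
t=5: arr=0 -> substrate=2 bound=2 product=2
t=6: arr=0 -> substrate=0 bound=2 product=4
t=7: arr=0 -> substrate=0 bound=2 product=4
t=8: arr=1 -> substrate=1 bound=2 product=4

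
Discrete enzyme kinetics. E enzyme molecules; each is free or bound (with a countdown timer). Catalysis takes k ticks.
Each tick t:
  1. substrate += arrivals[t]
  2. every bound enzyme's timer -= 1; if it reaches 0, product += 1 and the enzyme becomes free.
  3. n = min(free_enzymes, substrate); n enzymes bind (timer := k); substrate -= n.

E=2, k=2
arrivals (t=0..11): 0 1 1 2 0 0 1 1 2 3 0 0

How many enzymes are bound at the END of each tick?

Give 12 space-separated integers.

Answer: 0 1 2 2 2 1 1 2 2 2 2 2

Derivation:
t=0: arr=0 -> substrate=0 bound=0 product=0
t=1: arr=1 -> substrate=0 bound=1 product=0
t=2: arr=1 -> substrate=0 bound=2 product=0
t=3: arr=2 -> substrate=1 bound=2 product=1
t=4: arr=0 -> substrate=0 bound=2 product=2
t=5: arr=0 -> substrate=0 bound=1 product=3
t=6: arr=1 -> substrate=0 bound=1 product=4
t=7: arr=1 -> substrate=0 bound=2 product=4
t=8: arr=2 -> substrate=1 bound=2 product=5
t=9: arr=3 -> substrate=3 bound=2 product=6
t=10: arr=0 -> substrate=2 bound=2 product=7
t=11: arr=0 -> substrate=1 bound=2 product=8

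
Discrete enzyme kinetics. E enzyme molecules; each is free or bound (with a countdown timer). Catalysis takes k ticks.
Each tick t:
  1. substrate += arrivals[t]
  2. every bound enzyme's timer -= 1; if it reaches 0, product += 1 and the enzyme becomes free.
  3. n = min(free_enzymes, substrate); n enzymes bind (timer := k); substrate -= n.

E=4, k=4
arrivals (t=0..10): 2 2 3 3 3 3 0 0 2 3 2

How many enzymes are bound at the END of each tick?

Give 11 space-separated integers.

t=0: arr=2 -> substrate=0 bound=2 product=0
t=1: arr=2 -> substrate=0 bound=4 product=0
t=2: arr=3 -> substrate=3 bound=4 product=0
t=3: arr=3 -> substrate=6 bound=4 product=0
t=4: arr=3 -> substrate=7 bound=4 product=2
t=5: arr=3 -> substrate=8 bound=4 product=4
t=6: arr=0 -> substrate=8 bound=4 product=4
t=7: arr=0 -> substrate=8 bound=4 product=4
t=8: arr=2 -> substrate=8 bound=4 product=6
t=9: arr=3 -> substrate=9 bound=4 product=8
t=10: arr=2 -> substrate=11 bound=4 product=8

Answer: 2 4 4 4 4 4 4 4 4 4 4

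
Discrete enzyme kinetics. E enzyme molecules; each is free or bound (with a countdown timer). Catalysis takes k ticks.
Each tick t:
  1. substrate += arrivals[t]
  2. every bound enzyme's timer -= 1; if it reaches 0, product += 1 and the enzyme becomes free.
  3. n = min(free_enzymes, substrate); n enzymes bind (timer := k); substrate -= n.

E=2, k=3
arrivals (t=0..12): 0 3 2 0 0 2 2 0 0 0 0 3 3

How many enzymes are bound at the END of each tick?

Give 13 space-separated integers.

t=0: arr=0 -> substrate=0 bound=0 product=0
t=1: arr=3 -> substrate=1 bound=2 product=0
t=2: arr=2 -> substrate=3 bound=2 product=0
t=3: arr=0 -> substrate=3 bound=2 product=0
t=4: arr=0 -> substrate=1 bound=2 product=2
t=5: arr=2 -> substrate=3 bound=2 product=2
t=6: arr=2 -> substrate=5 bound=2 product=2
t=7: arr=0 -> substrate=3 bound=2 product=4
t=8: arr=0 -> substrate=3 bound=2 product=4
t=9: arr=0 -> substrate=3 bound=2 product=4
t=10: arr=0 -> substrate=1 bound=2 product=6
t=11: arr=3 -> substrate=4 bound=2 product=6
t=12: arr=3 -> substrate=7 bound=2 product=6

Answer: 0 2 2 2 2 2 2 2 2 2 2 2 2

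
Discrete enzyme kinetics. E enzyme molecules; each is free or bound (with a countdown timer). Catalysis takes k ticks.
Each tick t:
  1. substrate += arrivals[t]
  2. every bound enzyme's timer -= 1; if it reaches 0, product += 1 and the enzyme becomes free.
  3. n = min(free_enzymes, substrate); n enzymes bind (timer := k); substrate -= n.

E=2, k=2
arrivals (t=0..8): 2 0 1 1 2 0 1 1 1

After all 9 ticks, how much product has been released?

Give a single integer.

t=0: arr=2 -> substrate=0 bound=2 product=0
t=1: arr=0 -> substrate=0 bound=2 product=0
t=2: arr=1 -> substrate=0 bound=1 product=2
t=3: arr=1 -> substrate=0 bound=2 product=2
t=4: arr=2 -> substrate=1 bound=2 product=3
t=5: arr=0 -> substrate=0 bound=2 product=4
t=6: arr=1 -> substrate=0 bound=2 product=5
t=7: arr=1 -> substrate=0 bound=2 product=6
t=8: arr=1 -> substrate=0 bound=2 product=7

Answer: 7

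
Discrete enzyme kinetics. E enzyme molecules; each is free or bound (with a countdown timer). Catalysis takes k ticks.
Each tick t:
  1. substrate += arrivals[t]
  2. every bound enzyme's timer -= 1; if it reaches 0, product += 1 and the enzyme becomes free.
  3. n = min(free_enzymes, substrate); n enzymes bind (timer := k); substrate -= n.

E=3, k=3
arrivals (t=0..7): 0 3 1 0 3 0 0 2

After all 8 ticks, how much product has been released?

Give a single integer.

t=0: arr=0 -> substrate=0 bound=0 product=0
t=1: arr=3 -> substrate=0 bound=3 product=0
t=2: arr=1 -> substrate=1 bound=3 product=0
t=3: arr=0 -> substrate=1 bound=3 product=0
t=4: arr=3 -> substrate=1 bound=3 product=3
t=5: arr=0 -> substrate=1 bound=3 product=3
t=6: arr=0 -> substrate=1 bound=3 product=3
t=7: arr=2 -> substrate=0 bound=3 product=6

Answer: 6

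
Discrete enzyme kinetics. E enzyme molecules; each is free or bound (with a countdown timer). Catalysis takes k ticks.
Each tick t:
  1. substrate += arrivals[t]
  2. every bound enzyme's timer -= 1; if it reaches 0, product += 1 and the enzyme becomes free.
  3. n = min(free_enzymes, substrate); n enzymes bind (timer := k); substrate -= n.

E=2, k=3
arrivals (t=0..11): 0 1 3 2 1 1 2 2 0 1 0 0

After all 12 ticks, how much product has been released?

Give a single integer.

Answer: 6

Derivation:
t=0: arr=0 -> substrate=0 bound=0 product=0
t=1: arr=1 -> substrate=0 bound=1 product=0
t=2: arr=3 -> substrate=2 bound=2 product=0
t=3: arr=2 -> substrate=4 bound=2 product=0
t=4: arr=1 -> substrate=4 bound=2 product=1
t=5: arr=1 -> substrate=4 bound=2 product=2
t=6: arr=2 -> substrate=6 bound=2 product=2
t=7: arr=2 -> substrate=7 bound=2 product=3
t=8: arr=0 -> substrate=6 bound=2 product=4
t=9: arr=1 -> substrate=7 bound=2 product=4
t=10: arr=0 -> substrate=6 bound=2 product=5
t=11: arr=0 -> substrate=5 bound=2 product=6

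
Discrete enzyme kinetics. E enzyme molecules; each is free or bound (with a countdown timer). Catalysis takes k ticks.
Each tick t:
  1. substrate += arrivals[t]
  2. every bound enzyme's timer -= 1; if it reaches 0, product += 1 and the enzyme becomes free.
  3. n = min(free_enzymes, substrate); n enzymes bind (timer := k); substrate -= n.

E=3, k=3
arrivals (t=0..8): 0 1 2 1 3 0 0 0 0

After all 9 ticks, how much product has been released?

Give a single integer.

Answer: 6

Derivation:
t=0: arr=0 -> substrate=0 bound=0 product=0
t=1: arr=1 -> substrate=0 bound=1 product=0
t=2: arr=2 -> substrate=0 bound=3 product=0
t=3: arr=1 -> substrate=1 bound=3 product=0
t=4: arr=3 -> substrate=3 bound=3 product=1
t=5: arr=0 -> substrate=1 bound=3 product=3
t=6: arr=0 -> substrate=1 bound=3 product=3
t=7: arr=0 -> substrate=0 bound=3 product=4
t=8: arr=0 -> substrate=0 bound=1 product=6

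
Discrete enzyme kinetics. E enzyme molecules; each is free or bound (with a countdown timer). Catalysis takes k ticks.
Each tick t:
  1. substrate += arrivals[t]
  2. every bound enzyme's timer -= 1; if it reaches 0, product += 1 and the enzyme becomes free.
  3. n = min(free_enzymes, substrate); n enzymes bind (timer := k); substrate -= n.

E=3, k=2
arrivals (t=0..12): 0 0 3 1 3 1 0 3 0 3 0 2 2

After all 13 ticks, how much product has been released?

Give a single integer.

t=0: arr=0 -> substrate=0 bound=0 product=0
t=1: arr=0 -> substrate=0 bound=0 product=0
t=2: arr=3 -> substrate=0 bound=3 product=0
t=3: arr=1 -> substrate=1 bound=3 product=0
t=4: arr=3 -> substrate=1 bound=3 product=3
t=5: arr=1 -> substrate=2 bound=3 product=3
t=6: arr=0 -> substrate=0 bound=2 product=6
t=7: arr=3 -> substrate=2 bound=3 product=6
t=8: arr=0 -> substrate=0 bound=3 product=8
t=9: arr=3 -> substrate=2 bound=3 product=9
t=10: arr=0 -> substrate=0 bound=3 product=11
t=11: arr=2 -> substrate=1 bound=3 product=12
t=12: arr=2 -> substrate=1 bound=3 product=14

Answer: 14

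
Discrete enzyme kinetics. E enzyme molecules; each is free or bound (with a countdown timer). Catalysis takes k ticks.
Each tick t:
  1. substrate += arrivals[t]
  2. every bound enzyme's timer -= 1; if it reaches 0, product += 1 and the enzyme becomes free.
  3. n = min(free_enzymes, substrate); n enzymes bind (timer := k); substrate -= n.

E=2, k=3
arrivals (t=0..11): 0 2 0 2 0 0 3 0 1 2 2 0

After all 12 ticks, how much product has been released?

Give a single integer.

t=0: arr=0 -> substrate=0 bound=0 product=0
t=1: arr=2 -> substrate=0 bound=2 product=0
t=2: arr=0 -> substrate=0 bound=2 product=0
t=3: arr=2 -> substrate=2 bound=2 product=0
t=4: arr=0 -> substrate=0 bound=2 product=2
t=5: arr=0 -> substrate=0 bound=2 product=2
t=6: arr=3 -> substrate=3 bound=2 product=2
t=7: arr=0 -> substrate=1 bound=2 product=4
t=8: arr=1 -> substrate=2 bound=2 product=4
t=9: arr=2 -> substrate=4 bound=2 product=4
t=10: arr=2 -> substrate=4 bound=2 product=6
t=11: arr=0 -> substrate=4 bound=2 product=6

Answer: 6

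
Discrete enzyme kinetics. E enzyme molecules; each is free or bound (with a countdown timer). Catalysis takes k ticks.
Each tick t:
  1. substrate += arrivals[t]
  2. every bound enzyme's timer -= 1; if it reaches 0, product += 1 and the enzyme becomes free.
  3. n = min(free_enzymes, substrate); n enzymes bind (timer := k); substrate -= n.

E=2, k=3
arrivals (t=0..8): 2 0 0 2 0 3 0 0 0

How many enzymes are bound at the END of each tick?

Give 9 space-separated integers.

Answer: 2 2 2 2 2 2 2 2 2

Derivation:
t=0: arr=2 -> substrate=0 bound=2 product=0
t=1: arr=0 -> substrate=0 bound=2 product=0
t=2: arr=0 -> substrate=0 bound=2 product=0
t=3: arr=2 -> substrate=0 bound=2 product=2
t=4: arr=0 -> substrate=0 bound=2 product=2
t=5: arr=3 -> substrate=3 bound=2 product=2
t=6: arr=0 -> substrate=1 bound=2 product=4
t=7: arr=0 -> substrate=1 bound=2 product=4
t=8: arr=0 -> substrate=1 bound=2 product=4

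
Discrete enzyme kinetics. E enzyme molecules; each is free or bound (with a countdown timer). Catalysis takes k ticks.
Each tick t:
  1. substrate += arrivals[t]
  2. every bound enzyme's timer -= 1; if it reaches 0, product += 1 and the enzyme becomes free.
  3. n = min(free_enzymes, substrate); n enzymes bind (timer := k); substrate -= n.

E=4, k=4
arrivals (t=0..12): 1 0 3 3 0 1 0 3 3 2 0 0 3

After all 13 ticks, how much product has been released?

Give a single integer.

Answer: 9

Derivation:
t=0: arr=1 -> substrate=0 bound=1 product=0
t=1: arr=0 -> substrate=0 bound=1 product=0
t=2: arr=3 -> substrate=0 bound=4 product=0
t=3: arr=3 -> substrate=3 bound=4 product=0
t=4: arr=0 -> substrate=2 bound=4 product=1
t=5: arr=1 -> substrate=3 bound=4 product=1
t=6: arr=0 -> substrate=0 bound=4 product=4
t=7: arr=3 -> substrate=3 bound=4 product=4
t=8: arr=3 -> substrate=5 bound=4 product=5
t=9: arr=2 -> substrate=7 bound=4 product=5
t=10: arr=0 -> substrate=4 bound=4 product=8
t=11: arr=0 -> substrate=4 bound=4 product=8
t=12: arr=3 -> substrate=6 bound=4 product=9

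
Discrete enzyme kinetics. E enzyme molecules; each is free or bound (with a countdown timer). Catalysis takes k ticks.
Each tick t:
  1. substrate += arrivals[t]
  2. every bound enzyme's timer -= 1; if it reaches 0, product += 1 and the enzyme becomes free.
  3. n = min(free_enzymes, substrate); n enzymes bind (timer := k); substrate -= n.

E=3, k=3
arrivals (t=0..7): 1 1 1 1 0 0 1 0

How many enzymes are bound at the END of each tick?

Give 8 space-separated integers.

Answer: 1 2 3 3 2 1 1 1

Derivation:
t=0: arr=1 -> substrate=0 bound=1 product=0
t=1: arr=1 -> substrate=0 bound=2 product=0
t=2: arr=1 -> substrate=0 bound=3 product=0
t=3: arr=1 -> substrate=0 bound=3 product=1
t=4: arr=0 -> substrate=0 bound=2 product=2
t=5: arr=0 -> substrate=0 bound=1 product=3
t=6: arr=1 -> substrate=0 bound=1 product=4
t=7: arr=0 -> substrate=0 bound=1 product=4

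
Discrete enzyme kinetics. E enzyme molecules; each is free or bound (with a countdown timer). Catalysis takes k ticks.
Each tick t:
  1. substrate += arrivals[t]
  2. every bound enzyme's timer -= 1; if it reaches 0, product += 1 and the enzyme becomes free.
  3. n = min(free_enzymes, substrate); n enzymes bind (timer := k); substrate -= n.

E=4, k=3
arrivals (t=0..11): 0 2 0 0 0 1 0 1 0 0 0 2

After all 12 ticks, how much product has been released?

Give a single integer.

Answer: 4

Derivation:
t=0: arr=0 -> substrate=0 bound=0 product=0
t=1: arr=2 -> substrate=0 bound=2 product=0
t=2: arr=0 -> substrate=0 bound=2 product=0
t=3: arr=0 -> substrate=0 bound=2 product=0
t=4: arr=0 -> substrate=0 bound=0 product=2
t=5: arr=1 -> substrate=0 bound=1 product=2
t=6: arr=0 -> substrate=0 bound=1 product=2
t=7: arr=1 -> substrate=0 bound=2 product=2
t=8: arr=0 -> substrate=0 bound=1 product=3
t=9: arr=0 -> substrate=0 bound=1 product=3
t=10: arr=0 -> substrate=0 bound=0 product=4
t=11: arr=2 -> substrate=0 bound=2 product=4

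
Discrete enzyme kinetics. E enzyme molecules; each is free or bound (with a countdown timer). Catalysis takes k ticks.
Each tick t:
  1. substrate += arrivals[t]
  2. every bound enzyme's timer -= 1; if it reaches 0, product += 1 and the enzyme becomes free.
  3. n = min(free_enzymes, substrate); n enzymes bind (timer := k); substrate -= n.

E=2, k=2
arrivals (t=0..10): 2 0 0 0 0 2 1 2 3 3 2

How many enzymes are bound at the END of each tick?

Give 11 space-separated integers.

t=0: arr=2 -> substrate=0 bound=2 product=0
t=1: arr=0 -> substrate=0 bound=2 product=0
t=2: arr=0 -> substrate=0 bound=0 product=2
t=3: arr=0 -> substrate=0 bound=0 product=2
t=4: arr=0 -> substrate=0 bound=0 product=2
t=5: arr=2 -> substrate=0 bound=2 product=2
t=6: arr=1 -> substrate=1 bound=2 product=2
t=7: arr=2 -> substrate=1 bound=2 product=4
t=8: arr=3 -> substrate=4 bound=2 product=4
t=9: arr=3 -> substrate=5 bound=2 product=6
t=10: arr=2 -> substrate=7 bound=2 product=6

Answer: 2 2 0 0 0 2 2 2 2 2 2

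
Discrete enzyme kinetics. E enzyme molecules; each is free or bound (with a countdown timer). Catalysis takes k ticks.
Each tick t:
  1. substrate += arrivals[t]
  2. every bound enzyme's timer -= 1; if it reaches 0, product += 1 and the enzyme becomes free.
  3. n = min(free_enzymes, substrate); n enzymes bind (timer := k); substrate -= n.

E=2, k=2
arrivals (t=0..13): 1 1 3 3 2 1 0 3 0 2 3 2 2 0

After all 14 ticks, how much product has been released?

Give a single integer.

t=0: arr=1 -> substrate=0 bound=1 product=0
t=1: arr=1 -> substrate=0 bound=2 product=0
t=2: arr=3 -> substrate=2 bound=2 product=1
t=3: arr=3 -> substrate=4 bound=2 product=2
t=4: arr=2 -> substrate=5 bound=2 product=3
t=5: arr=1 -> substrate=5 bound=2 product=4
t=6: arr=0 -> substrate=4 bound=2 product=5
t=7: arr=3 -> substrate=6 bound=2 product=6
t=8: arr=0 -> substrate=5 bound=2 product=7
t=9: arr=2 -> substrate=6 bound=2 product=8
t=10: arr=3 -> substrate=8 bound=2 product=9
t=11: arr=2 -> substrate=9 bound=2 product=10
t=12: arr=2 -> substrate=10 bound=2 product=11
t=13: arr=0 -> substrate=9 bound=2 product=12

Answer: 12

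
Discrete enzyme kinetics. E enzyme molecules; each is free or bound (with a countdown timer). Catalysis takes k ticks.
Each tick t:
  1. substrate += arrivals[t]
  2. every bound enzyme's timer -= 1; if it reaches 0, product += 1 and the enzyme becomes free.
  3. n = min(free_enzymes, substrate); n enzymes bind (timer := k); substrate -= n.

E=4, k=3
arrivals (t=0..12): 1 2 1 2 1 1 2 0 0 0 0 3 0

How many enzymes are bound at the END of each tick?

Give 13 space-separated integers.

t=0: arr=1 -> substrate=0 bound=1 product=0
t=1: arr=2 -> substrate=0 bound=3 product=0
t=2: arr=1 -> substrate=0 bound=4 product=0
t=3: arr=2 -> substrate=1 bound=4 product=1
t=4: arr=1 -> substrate=0 bound=4 product=3
t=5: arr=1 -> substrate=0 bound=4 product=4
t=6: arr=2 -> substrate=1 bound=4 product=5
t=7: arr=0 -> substrate=0 bound=3 product=7
t=8: arr=0 -> substrate=0 bound=2 product=8
t=9: arr=0 -> substrate=0 bound=1 product=9
t=10: arr=0 -> substrate=0 bound=0 product=10
t=11: arr=3 -> substrate=0 bound=3 product=10
t=12: arr=0 -> substrate=0 bound=3 product=10

Answer: 1 3 4 4 4 4 4 3 2 1 0 3 3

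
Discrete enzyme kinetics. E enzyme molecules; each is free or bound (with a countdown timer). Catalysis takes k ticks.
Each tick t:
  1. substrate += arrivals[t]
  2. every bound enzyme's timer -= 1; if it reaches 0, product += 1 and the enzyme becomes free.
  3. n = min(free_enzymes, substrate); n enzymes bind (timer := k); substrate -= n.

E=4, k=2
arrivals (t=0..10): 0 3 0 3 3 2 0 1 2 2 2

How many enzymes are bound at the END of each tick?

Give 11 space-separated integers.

Answer: 0 3 3 3 4 4 4 2 3 4 4

Derivation:
t=0: arr=0 -> substrate=0 bound=0 product=0
t=1: arr=3 -> substrate=0 bound=3 product=0
t=2: arr=0 -> substrate=0 bound=3 product=0
t=3: arr=3 -> substrate=0 bound=3 product=3
t=4: arr=3 -> substrate=2 bound=4 product=3
t=5: arr=2 -> substrate=1 bound=4 product=6
t=6: arr=0 -> substrate=0 bound=4 product=7
t=7: arr=1 -> substrate=0 bound=2 product=10
t=8: arr=2 -> substrate=0 bound=3 product=11
t=9: arr=2 -> substrate=0 bound=4 product=12
t=10: arr=2 -> substrate=0 bound=4 product=14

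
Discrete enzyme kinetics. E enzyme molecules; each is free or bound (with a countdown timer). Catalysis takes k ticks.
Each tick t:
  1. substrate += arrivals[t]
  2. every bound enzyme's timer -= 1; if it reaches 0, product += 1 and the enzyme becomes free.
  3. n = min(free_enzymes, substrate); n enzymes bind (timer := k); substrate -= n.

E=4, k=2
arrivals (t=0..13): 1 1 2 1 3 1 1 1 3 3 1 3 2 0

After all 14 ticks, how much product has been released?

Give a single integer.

Answer: 19

Derivation:
t=0: arr=1 -> substrate=0 bound=1 product=0
t=1: arr=1 -> substrate=0 bound=2 product=0
t=2: arr=2 -> substrate=0 bound=3 product=1
t=3: arr=1 -> substrate=0 bound=3 product=2
t=4: arr=3 -> substrate=0 bound=4 product=4
t=5: arr=1 -> substrate=0 bound=4 product=5
t=6: arr=1 -> substrate=0 bound=2 product=8
t=7: arr=1 -> substrate=0 bound=2 product=9
t=8: arr=3 -> substrate=0 bound=4 product=10
t=9: arr=3 -> substrate=2 bound=4 product=11
t=10: arr=1 -> substrate=0 bound=4 product=14
t=11: arr=3 -> substrate=2 bound=4 product=15
t=12: arr=2 -> substrate=1 bound=4 product=18
t=13: arr=0 -> substrate=0 bound=4 product=19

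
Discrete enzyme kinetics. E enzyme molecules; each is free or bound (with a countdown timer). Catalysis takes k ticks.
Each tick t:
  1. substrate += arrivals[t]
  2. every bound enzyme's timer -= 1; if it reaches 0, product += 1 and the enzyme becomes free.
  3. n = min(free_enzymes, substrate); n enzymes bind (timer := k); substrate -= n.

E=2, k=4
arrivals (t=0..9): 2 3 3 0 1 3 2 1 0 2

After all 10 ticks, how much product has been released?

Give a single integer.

t=0: arr=2 -> substrate=0 bound=2 product=0
t=1: arr=3 -> substrate=3 bound=2 product=0
t=2: arr=3 -> substrate=6 bound=2 product=0
t=3: arr=0 -> substrate=6 bound=2 product=0
t=4: arr=1 -> substrate=5 bound=2 product=2
t=5: arr=3 -> substrate=8 bound=2 product=2
t=6: arr=2 -> substrate=10 bound=2 product=2
t=7: arr=1 -> substrate=11 bound=2 product=2
t=8: arr=0 -> substrate=9 bound=2 product=4
t=9: arr=2 -> substrate=11 bound=2 product=4

Answer: 4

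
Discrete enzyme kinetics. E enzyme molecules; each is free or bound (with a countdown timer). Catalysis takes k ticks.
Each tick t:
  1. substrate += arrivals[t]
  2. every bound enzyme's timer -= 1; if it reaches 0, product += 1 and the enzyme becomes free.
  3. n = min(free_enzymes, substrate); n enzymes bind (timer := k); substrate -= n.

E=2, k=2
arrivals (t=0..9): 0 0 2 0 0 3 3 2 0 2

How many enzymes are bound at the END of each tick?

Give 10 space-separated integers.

Answer: 0 0 2 2 0 2 2 2 2 2

Derivation:
t=0: arr=0 -> substrate=0 bound=0 product=0
t=1: arr=0 -> substrate=0 bound=0 product=0
t=2: arr=2 -> substrate=0 bound=2 product=0
t=3: arr=0 -> substrate=0 bound=2 product=0
t=4: arr=0 -> substrate=0 bound=0 product=2
t=5: arr=3 -> substrate=1 bound=2 product=2
t=6: arr=3 -> substrate=4 bound=2 product=2
t=7: arr=2 -> substrate=4 bound=2 product=4
t=8: arr=0 -> substrate=4 bound=2 product=4
t=9: arr=2 -> substrate=4 bound=2 product=6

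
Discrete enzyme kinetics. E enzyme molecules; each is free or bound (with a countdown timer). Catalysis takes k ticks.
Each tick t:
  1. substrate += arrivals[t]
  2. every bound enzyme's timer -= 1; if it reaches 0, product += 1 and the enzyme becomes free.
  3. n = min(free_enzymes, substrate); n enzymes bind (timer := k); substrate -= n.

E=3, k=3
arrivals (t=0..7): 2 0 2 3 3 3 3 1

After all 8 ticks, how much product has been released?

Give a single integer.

Answer: 5

Derivation:
t=0: arr=2 -> substrate=0 bound=2 product=0
t=1: arr=0 -> substrate=0 bound=2 product=0
t=2: arr=2 -> substrate=1 bound=3 product=0
t=3: arr=3 -> substrate=2 bound=3 product=2
t=4: arr=3 -> substrate=5 bound=3 product=2
t=5: arr=3 -> substrate=7 bound=3 product=3
t=6: arr=3 -> substrate=8 bound=3 product=5
t=7: arr=1 -> substrate=9 bound=3 product=5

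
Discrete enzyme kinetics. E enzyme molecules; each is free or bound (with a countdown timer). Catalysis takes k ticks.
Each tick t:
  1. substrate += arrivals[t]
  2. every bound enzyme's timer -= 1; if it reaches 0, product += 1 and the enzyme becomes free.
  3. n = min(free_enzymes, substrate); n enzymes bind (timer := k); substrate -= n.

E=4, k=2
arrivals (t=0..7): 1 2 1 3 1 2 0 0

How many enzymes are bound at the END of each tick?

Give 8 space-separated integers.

t=0: arr=1 -> substrate=0 bound=1 product=0
t=1: arr=2 -> substrate=0 bound=3 product=0
t=2: arr=1 -> substrate=0 bound=3 product=1
t=3: arr=3 -> substrate=0 bound=4 product=3
t=4: arr=1 -> substrate=0 bound=4 product=4
t=5: arr=2 -> substrate=0 bound=3 product=7
t=6: arr=0 -> substrate=0 bound=2 product=8
t=7: arr=0 -> substrate=0 bound=0 product=10

Answer: 1 3 3 4 4 3 2 0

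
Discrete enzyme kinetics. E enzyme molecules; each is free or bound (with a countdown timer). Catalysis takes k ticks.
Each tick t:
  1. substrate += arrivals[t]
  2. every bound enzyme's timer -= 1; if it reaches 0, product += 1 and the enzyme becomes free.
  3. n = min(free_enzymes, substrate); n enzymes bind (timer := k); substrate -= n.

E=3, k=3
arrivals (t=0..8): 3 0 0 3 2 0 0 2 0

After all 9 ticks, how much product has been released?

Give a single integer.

t=0: arr=3 -> substrate=0 bound=3 product=0
t=1: arr=0 -> substrate=0 bound=3 product=0
t=2: arr=0 -> substrate=0 bound=3 product=0
t=3: arr=3 -> substrate=0 bound=3 product=3
t=4: arr=2 -> substrate=2 bound=3 product=3
t=5: arr=0 -> substrate=2 bound=3 product=3
t=6: arr=0 -> substrate=0 bound=2 product=6
t=7: arr=2 -> substrate=1 bound=3 product=6
t=8: arr=0 -> substrate=1 bound=3 product=6

Answer: 6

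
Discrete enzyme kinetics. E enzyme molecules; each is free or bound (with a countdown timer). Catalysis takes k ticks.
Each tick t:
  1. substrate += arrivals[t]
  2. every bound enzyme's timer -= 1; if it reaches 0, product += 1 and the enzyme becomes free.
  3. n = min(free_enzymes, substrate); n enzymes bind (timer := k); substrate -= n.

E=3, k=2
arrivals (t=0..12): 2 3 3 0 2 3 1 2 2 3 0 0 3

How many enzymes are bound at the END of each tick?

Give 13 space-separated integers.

t=0: arr=2 -> substrate=0 bound=2 product=0
t=1: arr=3 -> substrate=2 bound=3 product=0
t=2: arr=3 -> substrate=3 bound=3 product=2
t=3: arr=0 -> substrate=2 bound=3 product=3
t=4: arr=2 -> substrate=2 bound=3 product=5
t=5: arr=3 -> substrate=4 bound=3 product=6
t=6: arr=1 -> substrate=3 bound=3 product=8
t=7: arr=2 -> substrate=4 bound=3 product=9
t=8: arr=2 -> substrate=4 bound=3 product=11
t=9: arr=3 -> substrate=6 bound=3 product=12
t=10: arr=0 -> substrate=4 bound=3 product=14
t=11: arr=0 -> substrate=3 bound=3 product=15
t=12: arr=3 -> substrate=4 bound=3 product=17

Answer: 2 3 3 3 3 3 3 3 3 3 3 3 3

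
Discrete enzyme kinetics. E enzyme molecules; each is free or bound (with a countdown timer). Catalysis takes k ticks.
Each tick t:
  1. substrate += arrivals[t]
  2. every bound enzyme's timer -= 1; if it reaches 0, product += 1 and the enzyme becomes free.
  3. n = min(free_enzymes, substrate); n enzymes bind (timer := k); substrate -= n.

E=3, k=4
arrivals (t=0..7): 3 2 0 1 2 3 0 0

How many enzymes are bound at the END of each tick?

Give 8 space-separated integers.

Answer: 3 3 3 3 3 3 3 3

Derivation:
t=0: arr=3 -> substrate=0 bound=3 product=0
t=1: arr=2 -> substrate=2 bound=3 product=0
t=2: arr=0 -> substrate=2 bound=3 product=0
t=3: arr=1 -> substrate=3 bound=3 product=0
t=4: arr=2 -> substrate=2 bound=3 product=3
t=5: arr=3 -> substrate=5 bound=3 product=3
t=6: arr=0 -> substrate=5 bound=3 product=3
t=7: arr=0 -> substrate=5 bound=3 product=3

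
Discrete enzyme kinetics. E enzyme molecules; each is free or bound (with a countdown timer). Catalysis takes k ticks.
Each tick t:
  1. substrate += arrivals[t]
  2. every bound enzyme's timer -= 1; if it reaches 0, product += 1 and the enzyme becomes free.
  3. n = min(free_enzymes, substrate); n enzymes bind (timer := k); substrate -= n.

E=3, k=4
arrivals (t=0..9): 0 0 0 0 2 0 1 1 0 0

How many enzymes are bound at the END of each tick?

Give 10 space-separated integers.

t=0: arr=0 -> substrate=0 bound=0 product=0
t=1: arr=0 -> substrate=0 bound=0 product=0
t=2: arr=0 -> substrate=0 bound=0 product=0
t=3: arr=0 -> substrate=0 bound=0 product=0
t=4: arr=2 -> substrate=0 bound=2 product=0
t=5: arr=0 -> substrate=0 bound=2 product=0
t=6: arr=1 -> substrate=0 bound=3 product=0
t=7: arr=1 -> substrate=1 bound=3 product=0
t=8: arr=0 -> substrate=0 bound=2 product=2
t=9: arr=0 -> substrate=0 bound=2 product=2

Answer: 0 0 0 0 2 2 3 3 2 2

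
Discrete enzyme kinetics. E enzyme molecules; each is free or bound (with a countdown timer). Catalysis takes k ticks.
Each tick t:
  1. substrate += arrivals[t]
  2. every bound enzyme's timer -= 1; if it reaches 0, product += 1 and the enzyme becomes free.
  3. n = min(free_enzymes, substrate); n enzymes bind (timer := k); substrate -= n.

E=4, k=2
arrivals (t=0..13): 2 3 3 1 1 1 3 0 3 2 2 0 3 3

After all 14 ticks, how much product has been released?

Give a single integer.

t=0: arr=2 -> substrate=0 bound=2 product=0
t=1: arr=3 -> substrate=1 bound=4 product=0
t=2: arr=3 -> substrate=2 bound=4 product=2
t=3: arr=1 -> substrate=1 bound=4 product=4
t=4: arr=1 -> substrate=0 bound=4 product=6
t=5: arr=1 -> substrate=0 bound=3 product=8
t=6: arr=3 -> substrate=0 bound=4 product=10
t=7: arr=0 -> substrate=0 bound=3 product=11
t=8: arr=3 -> substrate=0 bound=3 product=14
t=9: arr=2 -> substrate=1 bound=4 product=14
t=10: arr=2 -> substrate=0 bound=4 product=17
t=11: arr=0 -> substrate=0 bound=3 product=18
t=12: arr=3 -> substrate=0 bound=3 product=21
t=13: arr=3 -> substrate=2 bound=4 product=21

Answer: 21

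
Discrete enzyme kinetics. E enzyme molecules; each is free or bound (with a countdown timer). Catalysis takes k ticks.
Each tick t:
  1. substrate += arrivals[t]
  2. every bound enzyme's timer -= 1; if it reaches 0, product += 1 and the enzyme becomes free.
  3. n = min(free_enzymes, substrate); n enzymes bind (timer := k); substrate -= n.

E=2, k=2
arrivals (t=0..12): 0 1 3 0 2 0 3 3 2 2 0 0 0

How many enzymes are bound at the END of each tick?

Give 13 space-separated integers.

Answer: 0 1 2 2 2 2 2 2 2 2 2 2 2

Derivation:
t=0: arr=0 -> substrate=0 bound=0 product=0
t=1: arr=1 -> substrate=0 bound=1 product=0
t=2: arr=3 -> substrate=2 bound=2 product=0
t=3: arr=0 -> substrate=1 bound=2 product=1
t=4: arr=2 -> substrate=2 bound=2 product=2
t=5: arr=0 -> substrate=1 bound=2 product=3
t=6: arr=3 -> substrate=3 bound=2 product=4
t=7: arr=3 -> substrate=5 bound=2 product=5
t=8: arr=2 -> substrate=6 bound=2 product=6
t=9: arr=2 -> substrate=7 bound=2 product=7
t=10: arr=0 -> substrate=6 bound=2 product=8
t=11: arr=0 -> substrate=5 bound=2 product=9
t=12: arr=0 -> substrate=4 bound=2 product=10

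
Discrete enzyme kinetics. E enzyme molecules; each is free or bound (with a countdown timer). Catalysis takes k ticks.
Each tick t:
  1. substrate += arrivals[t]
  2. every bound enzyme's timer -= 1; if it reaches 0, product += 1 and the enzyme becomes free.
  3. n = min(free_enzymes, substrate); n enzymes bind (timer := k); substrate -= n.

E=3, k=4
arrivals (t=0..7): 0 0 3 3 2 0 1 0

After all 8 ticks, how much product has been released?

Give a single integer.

t=0: arr=0 -> substrate=0 bound=0 product=0
t=1: arr=0 -> substrate=0 bound=0 product=0
t=2: arr=3 -> substrate=0 bound=3 product=0
t=3: arr=3 -> substrate=3 bound=3 product=0
t=4: arr=2 -> substrate=5 bound=3 product=0
t=5: arr=0 -> substrate=5 bound=3 product=0
t=6: arr=1 -> substrate=3 bound=3 product=3
t=7: arr=0 -> substrate=3 bound=3 product=3

Answer: 3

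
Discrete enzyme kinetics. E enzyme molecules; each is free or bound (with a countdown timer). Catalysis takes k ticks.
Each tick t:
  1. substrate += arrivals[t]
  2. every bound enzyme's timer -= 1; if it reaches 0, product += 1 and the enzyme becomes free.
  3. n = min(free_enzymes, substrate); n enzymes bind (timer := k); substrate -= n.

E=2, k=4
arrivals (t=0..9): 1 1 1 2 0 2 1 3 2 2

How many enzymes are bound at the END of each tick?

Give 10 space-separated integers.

Answer: 1 2 2 2 2 2 2 2 2 2

Derivation:
t=0: arr=1 -> substrate=0 bound=1 product=0
t=1: arr=1 -> substrate=0 bound=2 product=0
t=2: arr=1 -> substrate=1 bound=2 product=0
t=3: arr=2 -> substrate=3 bound=2 product=0
t=4: arr=0 -> substrate=2 bound=2 product=1
t=5: arr=2 -> substrate=3 bound=2 product=2
t=6: arr=1 -> substrate=4 bound=2 product=2
t=7: arr=3 -> substrate=7 bound=2 product=2
t=8: arr=2 -> substrate=8 bound=2 product=3
t=9: arr=2 -> substrate=9 bound=2 product=4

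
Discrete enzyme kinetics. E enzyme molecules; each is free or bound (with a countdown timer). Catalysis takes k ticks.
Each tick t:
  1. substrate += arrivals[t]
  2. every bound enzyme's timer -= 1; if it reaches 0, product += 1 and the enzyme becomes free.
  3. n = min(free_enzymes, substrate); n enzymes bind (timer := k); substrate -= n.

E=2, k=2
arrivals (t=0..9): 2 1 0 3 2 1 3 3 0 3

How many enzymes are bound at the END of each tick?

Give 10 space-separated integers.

t=0: arr=2 -> substrate=0 bound=2 product=0
t=1: arr=1 -> substrate=1 bound=2 product=0
t=2: arr=0 -> substrate=0 bound=1 product=2
t=3: arr=3 -> substrate=2 bound=2 product=2
t=4: arr=2 -> substrate=3 bound=2 product=3
t=5: arr=1 -> substrate=3 bound=2 product=4
t=6: arr=3 -> substrate=5 bound=2 product=5
t=7: arr=3 -> substrate=7 bound=2 product=6
t=8: arr=0 -> substrate=6 bound=2 product=7
t=9: arr=3 -> substrate=8 bound=2 product=8

Answer: 2 2 1 2 2 2 2 2 2 2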